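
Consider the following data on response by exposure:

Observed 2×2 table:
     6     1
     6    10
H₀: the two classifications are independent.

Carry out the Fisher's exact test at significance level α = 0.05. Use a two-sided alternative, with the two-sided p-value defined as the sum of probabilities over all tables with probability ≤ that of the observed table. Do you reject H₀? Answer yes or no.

Margins: r₁=7, r₂=16, c₁=12, c₂=11, n=23
p_obs = C(7,6)·C(16,6)/C(23,12); sum pmf over tables with pmf ≤ p_obs
p-value (two-sided) = 0.06865
At α=0.05: p ≥ α → fail to reject H₀

reject H₀: no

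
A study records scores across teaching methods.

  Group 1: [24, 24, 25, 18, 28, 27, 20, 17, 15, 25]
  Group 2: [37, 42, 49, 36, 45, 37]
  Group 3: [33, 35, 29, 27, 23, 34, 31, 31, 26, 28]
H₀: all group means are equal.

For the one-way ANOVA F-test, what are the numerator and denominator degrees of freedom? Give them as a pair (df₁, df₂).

k = 3 groups, N = 26 total
df = (k−1, N−k) = (3−1, 26−3) = (2, 23)

degrees of freedom = [2, 23]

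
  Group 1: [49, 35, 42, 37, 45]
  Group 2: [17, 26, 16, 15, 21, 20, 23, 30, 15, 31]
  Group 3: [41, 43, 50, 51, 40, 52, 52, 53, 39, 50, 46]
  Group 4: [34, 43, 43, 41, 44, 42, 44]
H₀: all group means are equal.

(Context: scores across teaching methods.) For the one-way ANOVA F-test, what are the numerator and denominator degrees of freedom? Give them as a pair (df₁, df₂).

k = 4 groups, N = 33 total
df = (k−1, N−k) = (4−1, 33−4) = (3, 29)

degrees of freedom = [3, 29]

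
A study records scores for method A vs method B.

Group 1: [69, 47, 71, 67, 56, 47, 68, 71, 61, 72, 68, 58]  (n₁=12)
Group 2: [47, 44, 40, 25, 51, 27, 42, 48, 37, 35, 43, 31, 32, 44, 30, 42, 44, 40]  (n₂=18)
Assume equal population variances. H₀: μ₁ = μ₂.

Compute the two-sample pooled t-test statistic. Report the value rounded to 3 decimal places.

x̄₁=62.917, s₁=9.050, n₁=12
x̄₂=39.000, s₂=7.491, n₂=18
s_p² = [11·9.050² + 17·7.491²]/28 = 66.2470
SE = √(s_p²·(1/12+1/18)) = 3.0333
t = (62.917−39.000)/3.0333 = 7.8847
df = 28

test statistic = 7.885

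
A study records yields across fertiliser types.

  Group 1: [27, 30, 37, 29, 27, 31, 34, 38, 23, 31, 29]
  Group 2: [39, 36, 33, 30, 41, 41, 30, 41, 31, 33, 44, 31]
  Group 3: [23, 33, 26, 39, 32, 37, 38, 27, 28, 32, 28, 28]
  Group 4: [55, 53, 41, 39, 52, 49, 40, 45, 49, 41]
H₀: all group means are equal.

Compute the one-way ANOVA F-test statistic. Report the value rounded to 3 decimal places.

test statistic = 21.462

Group means [30.55, 35.83, 30.92, 46.40], grand mean 35.578
SSB = Σnᵢ(x̄ᵢ−x̄)² = 1711.267; SSW = ΣΣ(x−x̄ᵢ)² = 1089.711
MSB = 1711.267/3 = 570.4224; MSW = 1089.711/41 = 26.5783
F = MSB/MSW = 21.4620
df = (3, 41)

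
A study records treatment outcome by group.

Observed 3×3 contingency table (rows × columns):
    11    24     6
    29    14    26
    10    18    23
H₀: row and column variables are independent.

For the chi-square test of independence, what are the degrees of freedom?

df = (r−1)(c−1) = (3−1)·(3−1) = 4

degrees of freedom = 4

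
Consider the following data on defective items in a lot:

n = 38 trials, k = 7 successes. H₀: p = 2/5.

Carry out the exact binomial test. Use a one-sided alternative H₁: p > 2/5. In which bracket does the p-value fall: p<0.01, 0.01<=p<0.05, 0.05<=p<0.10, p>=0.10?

Exact binomial: n=38, k=7, p₀=2/5=0.4000
P(X≥7) from Σ C(n,i)·p₀^i·(1−p₀)^(n−i)
p-value (one-sided, H₁ greater) = 0.99879
→ bracket: p>=0.10

p-value bracket: p>=0.10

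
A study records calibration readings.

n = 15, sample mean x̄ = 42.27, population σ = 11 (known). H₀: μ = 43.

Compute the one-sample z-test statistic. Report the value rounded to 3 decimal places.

test statistic = -0.257

SE = σ/√n = 11/√15 = 2.8402
z = (x̄−μ₀)/SE = (42.27−43)/2.8402 = -0.2570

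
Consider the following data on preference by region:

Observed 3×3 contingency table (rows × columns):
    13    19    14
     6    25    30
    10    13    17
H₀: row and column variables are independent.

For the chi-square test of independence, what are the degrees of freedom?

df = (r−1)(c−1) = (3−1)·(3−1) = 4

degrees of freedom = 4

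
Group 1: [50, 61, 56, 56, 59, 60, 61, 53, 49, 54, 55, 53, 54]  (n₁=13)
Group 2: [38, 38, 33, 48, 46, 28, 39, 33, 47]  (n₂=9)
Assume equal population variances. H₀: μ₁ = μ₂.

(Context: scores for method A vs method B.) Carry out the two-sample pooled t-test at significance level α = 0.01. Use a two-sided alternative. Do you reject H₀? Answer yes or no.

x̄₁=55.462, s₁=3.908, n₁=13
x̄₂=38.889, s₂=6.972, n₂=9
s_p² = [12·3.908² + 8·6.972²]/20 = 28.6060
SE = √(s_p²·(1/13+1/9)) = 2.3192
t = (55.462−38.889)/2.3192 = 7.1457
df = 20
p-value (two-sided) = 0.00000
At α=0.01: p < α → reject H₀

reject H₀: yes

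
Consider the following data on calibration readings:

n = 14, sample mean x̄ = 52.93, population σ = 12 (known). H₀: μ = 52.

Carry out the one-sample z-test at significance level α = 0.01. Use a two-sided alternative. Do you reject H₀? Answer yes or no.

reject H₀: no

SE = σ/√n = 12/√14 = 3.2071
z = (x̄−μ₀)/SE = (52.93−52)/3.2071 = 0.2900
p-value (two-sided) = 0.77183
At α=0.01: p ≥ α → fail to reject H₀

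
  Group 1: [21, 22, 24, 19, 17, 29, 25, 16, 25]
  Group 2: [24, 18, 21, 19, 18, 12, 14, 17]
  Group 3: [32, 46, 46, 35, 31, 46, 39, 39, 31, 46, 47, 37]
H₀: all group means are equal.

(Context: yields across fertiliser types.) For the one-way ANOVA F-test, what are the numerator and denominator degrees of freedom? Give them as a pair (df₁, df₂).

k = 3 groups, N = 29 total
df = (k−1, N−k) = (3−1, 29−3) = (2, 26)

degrees of freedom = [2, 26]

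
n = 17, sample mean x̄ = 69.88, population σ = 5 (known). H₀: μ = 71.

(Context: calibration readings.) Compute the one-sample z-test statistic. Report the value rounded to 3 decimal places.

SE = σ/√n = 5/√17 = 1.2127
z = (x̄−μ₀)/SE = (69.88−71)/1.2127 = -0.9236

test statistic = -0.924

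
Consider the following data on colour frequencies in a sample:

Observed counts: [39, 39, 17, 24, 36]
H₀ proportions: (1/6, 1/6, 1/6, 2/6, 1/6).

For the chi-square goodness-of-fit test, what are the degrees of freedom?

df = k − 1 = 5 − 1 = 4

degrees of freedom = 4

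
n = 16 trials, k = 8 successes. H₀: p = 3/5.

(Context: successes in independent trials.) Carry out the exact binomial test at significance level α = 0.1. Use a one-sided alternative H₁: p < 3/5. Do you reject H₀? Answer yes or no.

Exact binomial: n=16, k=8, p₀=3/5=0.6000
P(X≤8) from Σ C(n,i)·p₀^i·(1−p₀)^(n−i)
p-value (one-sided, H₁ less) = 0.28394
At α=0.1: p ≥ α → fail to reject H₀

reject H₀: no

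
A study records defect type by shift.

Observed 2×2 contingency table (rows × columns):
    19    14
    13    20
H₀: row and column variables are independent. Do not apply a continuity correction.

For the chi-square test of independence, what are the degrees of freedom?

df = (r−1)(c−1) = (2−1)·(2−1) = 1

degrees of freedom = 1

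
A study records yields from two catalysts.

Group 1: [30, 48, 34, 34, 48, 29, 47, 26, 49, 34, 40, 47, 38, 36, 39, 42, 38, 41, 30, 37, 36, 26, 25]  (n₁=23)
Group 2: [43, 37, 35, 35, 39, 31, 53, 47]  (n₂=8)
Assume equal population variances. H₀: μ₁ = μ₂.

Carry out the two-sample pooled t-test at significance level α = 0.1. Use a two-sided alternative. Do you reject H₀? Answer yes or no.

reject H₀: no

x̄₁=37.130, s₁=7.443, n₁=23
x̄₂=40.000, s₂=7.251, n₂=8
s_p² = [22·7.443² + 7·7.251²]/29 = 54.7106
SE = √(s_p²·(1/23+1/8)) = 3.0360
t = (37.130−40.000)/3.0360 = -0.9452
df = 29
p-value (two-sided) = 0.35238
At α=0.1: p ≥ α → fail to reject H₀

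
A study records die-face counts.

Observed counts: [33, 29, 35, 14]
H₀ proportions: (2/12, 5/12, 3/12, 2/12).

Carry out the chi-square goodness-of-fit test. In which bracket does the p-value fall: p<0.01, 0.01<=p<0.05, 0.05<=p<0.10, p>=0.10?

p-value bracket: p<0.01

n = 111; E_i = n·p_i = [18.50, 46.25, 27.75, 18.50]
χ² = (33−18.50)²/18.50 + (29−46.25)²/46.25 + (35−27.75)²/27.75 + (14−18.50)²/18.50 = 20.7874
df = 3
p-value (upper-tail) = 0.00012
→ bracket: p<0.01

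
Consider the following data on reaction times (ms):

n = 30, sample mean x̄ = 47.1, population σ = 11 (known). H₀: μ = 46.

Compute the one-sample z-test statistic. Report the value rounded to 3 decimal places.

test statistic = 0.548

SE = σ/√n = 11/√30 = 2.0083
z = (x̄−μ₀)/SE = (47.1−46)/2.0083 = 0.5477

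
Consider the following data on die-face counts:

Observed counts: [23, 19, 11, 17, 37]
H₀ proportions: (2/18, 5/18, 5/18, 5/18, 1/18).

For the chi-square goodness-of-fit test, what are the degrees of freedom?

df = k − 1 = 5 − 1 = 4

degrees of freedom = 4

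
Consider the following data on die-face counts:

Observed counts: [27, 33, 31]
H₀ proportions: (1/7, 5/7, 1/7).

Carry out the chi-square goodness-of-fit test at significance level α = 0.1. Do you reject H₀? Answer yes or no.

reject H₀: yes

n = 91; E_i = n·p_i = [13.00, 65.00, 13.00]
χ² = (27−13.00)²/13.00 + (33−65.00)²/65.00 + (31−13.00)²/13.00 = 55.7538
df = 2
p-value (upper-tail) = 0.00000
At α=0.1: p < α → reject H₀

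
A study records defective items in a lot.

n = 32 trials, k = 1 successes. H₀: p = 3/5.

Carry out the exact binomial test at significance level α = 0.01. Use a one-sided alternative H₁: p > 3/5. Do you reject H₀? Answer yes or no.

reject H₀: no

Exact binomial: n=32, k=1, p₀=3/5=0.6000
P(X≥1) from Σ C(n,i)·p₀^i·(1−p₀)^(n−i)
p-value (one-sided, H₁ greater) = 1.00000
At α=0.01: p ≥ α → fail to reject H₀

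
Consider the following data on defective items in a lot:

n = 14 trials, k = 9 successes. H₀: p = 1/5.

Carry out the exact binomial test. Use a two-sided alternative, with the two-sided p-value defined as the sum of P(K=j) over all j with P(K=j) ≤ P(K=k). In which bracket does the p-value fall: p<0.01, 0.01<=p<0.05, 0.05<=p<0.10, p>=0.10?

Exact binomial: n=14, k=9, p₀=1/5=0.2000
P(X=j) = C(n,j)·p₀^j·(1−p₀)^(n−j); p = Σ P(X=j) over j with P(X=j) ≤ P(X=9)
p-value (two-sided) = 0.00038
→ bracket: p<0.01

p-value bracket: p<0.01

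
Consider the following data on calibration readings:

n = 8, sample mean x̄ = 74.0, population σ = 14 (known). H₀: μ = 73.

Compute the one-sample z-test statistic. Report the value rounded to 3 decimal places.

test statistic = 0.202

SE = σ/√n = 14/√8 = 4.9497
z = (x̄−μ₀)/SE = (74.0−73)/4.9497 = 0.2020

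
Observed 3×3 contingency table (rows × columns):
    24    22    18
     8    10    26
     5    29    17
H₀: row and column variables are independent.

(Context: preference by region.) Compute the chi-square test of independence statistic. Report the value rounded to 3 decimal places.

test statistic = 24.664

Row totals [64, 44, 51], col totals [37, 61, 61], n=159
χ² = (24−14.89)²/14.89 + (22−24.55)²/24.55 + (18−24.55)²/24.55 + (8−10.24)²/10.24 + (10−16.88)²/16.88 + (26−16.88)²/16.88 + (5−11.87)²/11.87 + (29−19.57)²/19.57 + (17−19.57)²/19.57 = 24.6639
df = 4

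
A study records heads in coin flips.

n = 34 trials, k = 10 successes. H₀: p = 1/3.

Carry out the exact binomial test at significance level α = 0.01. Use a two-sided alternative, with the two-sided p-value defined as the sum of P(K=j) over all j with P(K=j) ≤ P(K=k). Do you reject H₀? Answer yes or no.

Exact binomial: n=34, k=10, p₀=1/3=0.3333
P(X=j) = C(n,j)·p₀^j·(1−p₀)^(n−j); p = Σ P(X=j) over j with P(X=j) ≤ P(X=10)
p-value (two-sided) = 0.71818
At α=0.01: p ≥ α → fail to reject H₀

reject H₀: no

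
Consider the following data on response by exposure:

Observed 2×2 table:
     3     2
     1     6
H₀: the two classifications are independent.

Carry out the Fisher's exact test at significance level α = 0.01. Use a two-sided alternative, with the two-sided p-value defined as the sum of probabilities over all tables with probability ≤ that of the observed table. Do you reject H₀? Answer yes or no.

Margins: r₁=5, r₂=7, c₁=4, c₂=8, n=12
p_obs = C(5,3)·C(7,1)/C(12,4); sum pmf over tables with pmf ≤ p_obs
p-value (two-sided) = 0.22222
At α=0.01: p ≥ α → fail to reject H₀

reject H₀: no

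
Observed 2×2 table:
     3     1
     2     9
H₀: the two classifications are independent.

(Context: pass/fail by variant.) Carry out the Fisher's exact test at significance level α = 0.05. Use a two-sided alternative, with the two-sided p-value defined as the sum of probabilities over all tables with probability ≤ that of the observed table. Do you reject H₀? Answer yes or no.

reject H₀: no

Margins: r₁=4, r₂=11, c₁=5, c₂=10, n=15
p_obs = C(4,3)·C(11,2)/C(15,5); sum pmf over tables with pmf ≤ p_obs
p-value (two-sided) = 0.07692
At α=0.05: p ≥ α → fail to reject H₀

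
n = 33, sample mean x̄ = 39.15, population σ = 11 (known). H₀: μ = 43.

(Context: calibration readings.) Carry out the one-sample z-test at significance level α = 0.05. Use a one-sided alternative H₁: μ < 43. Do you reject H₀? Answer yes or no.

SE = σ/√n = 11/√33 = 1.9149
z = (x̄−μ₀)/SE = (39.15−43)/1.9149 = -2.0106
p-value (one-sided, H₁ less) = 0.02218
At α=0.05: p < α → reject H₀

reject H₀: yes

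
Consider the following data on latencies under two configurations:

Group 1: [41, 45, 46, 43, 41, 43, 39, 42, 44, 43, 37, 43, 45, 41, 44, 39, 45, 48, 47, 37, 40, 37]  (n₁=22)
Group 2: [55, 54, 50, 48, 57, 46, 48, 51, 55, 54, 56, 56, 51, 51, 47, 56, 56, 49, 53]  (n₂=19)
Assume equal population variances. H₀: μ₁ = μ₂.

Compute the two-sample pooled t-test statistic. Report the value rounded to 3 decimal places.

x̄₁=42.273, s₁=3.195, n₁=22
x̄₂=52.263, s₂=3.525, n₂=19
s_p² = [21·3.195² + 18·3.525²]/39 = 11.2320
SE = √(s_p²·(1/22+1/19)) = 1.0496
t = (42.273−52.263)/1.0496 = -9.5181
df = 39

test statistic = -9.518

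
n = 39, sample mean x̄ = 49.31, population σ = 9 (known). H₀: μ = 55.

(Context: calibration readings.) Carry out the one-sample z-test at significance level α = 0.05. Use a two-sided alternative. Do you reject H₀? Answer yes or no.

reject H₀: yes

SE = σ/√n = 9/√39 = 1.4412
z = (x̄−μ₀)/SE = (49.31−55)/1.4412 = -3.9482
p-value (two-sided) = 0.00008
At α=0.05: p < α → reject H₀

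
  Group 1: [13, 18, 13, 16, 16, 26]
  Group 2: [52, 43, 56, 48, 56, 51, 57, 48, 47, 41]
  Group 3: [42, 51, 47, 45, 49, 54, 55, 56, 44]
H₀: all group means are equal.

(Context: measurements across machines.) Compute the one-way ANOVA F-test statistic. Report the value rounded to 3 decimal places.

test statistic = 89.299

Group means [17.00, 49.90, 49.22], grand mean 41.760
SSB = Σnᵢ(x̄ᵢ−x̄)² = 4842.104; SSW = ΣΣ(x−x̄ᵢ)² = 596.456
MSB = 4842.104/2 = 2421.0522; MSW = 596.456/22 = 27.1116
F = MSB/MSW = 89.2994
df = (2, 22)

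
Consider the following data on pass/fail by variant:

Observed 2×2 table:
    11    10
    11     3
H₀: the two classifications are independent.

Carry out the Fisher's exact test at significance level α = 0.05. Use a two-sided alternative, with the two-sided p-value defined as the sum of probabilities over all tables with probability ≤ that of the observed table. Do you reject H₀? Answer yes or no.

reject H₀: no

Margins: r₁=21, r₂=14, c₁=22, c₂=13, n=35
p_obs = C(21,11)·C(14,11)/C(35,22); sum pmf over tables with pmf ≤ p_obs
p-value (two-sided) = 0.16209
At α=0.05: p ≥ α → fail to reject H₀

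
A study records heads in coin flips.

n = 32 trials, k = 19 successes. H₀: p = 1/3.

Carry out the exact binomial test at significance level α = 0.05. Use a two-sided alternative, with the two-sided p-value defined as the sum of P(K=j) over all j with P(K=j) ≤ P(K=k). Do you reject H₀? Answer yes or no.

Exact binomial: n=32, k=19, p₀=1/3=0.3333
P(X=j) = C(n,j)·p₀^j·(1−p₀)^(n−j); p = Σ P(X=j) over j with P(X=j) ≤ P(X=19)
p-value (two-sided) = 0.00399
At α=0.05: p < α → reject H₀

reject H₀: yes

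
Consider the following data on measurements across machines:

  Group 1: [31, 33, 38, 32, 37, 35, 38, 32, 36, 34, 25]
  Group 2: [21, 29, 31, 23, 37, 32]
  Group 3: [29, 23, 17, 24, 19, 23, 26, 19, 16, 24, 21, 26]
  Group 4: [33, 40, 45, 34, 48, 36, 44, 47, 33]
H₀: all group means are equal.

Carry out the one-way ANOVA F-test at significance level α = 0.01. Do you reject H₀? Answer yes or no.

Group means [33.73, 28.83, 22.25, 40.00], grand mean 30.816
SSB = Σnᵢ(x̄ᵢ−x̄)² = 1756.445; SSW = ΣΣ(x−x̄ᵢ)² = 795.265
MSB = 1756.445/3 = 585.4818; MSW = 795.265/34 = 23.3902
F = MSB/MSW = 25.0311
df = (3, 34)
p-value (upper-tail) = 0.00000
At α=0.01: p < α → reject H₀

reject H₀: yes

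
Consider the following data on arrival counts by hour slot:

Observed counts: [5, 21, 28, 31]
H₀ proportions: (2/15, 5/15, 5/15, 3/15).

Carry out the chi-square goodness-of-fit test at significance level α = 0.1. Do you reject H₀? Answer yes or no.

n = 85; E_i = n·p_i = [11.33, 28.33, 28.33, 17.00]
χ² = (5−11.33)²/11.33 + (21−28.33)²/28.33 + (28−28.33)²/28.33 + (31−17.00)²/17.00 = 16.9706
df = 3
p-value (upper-tail) = 0.00072
At α=0.1: p < α → reject H₀

reject H₀: yes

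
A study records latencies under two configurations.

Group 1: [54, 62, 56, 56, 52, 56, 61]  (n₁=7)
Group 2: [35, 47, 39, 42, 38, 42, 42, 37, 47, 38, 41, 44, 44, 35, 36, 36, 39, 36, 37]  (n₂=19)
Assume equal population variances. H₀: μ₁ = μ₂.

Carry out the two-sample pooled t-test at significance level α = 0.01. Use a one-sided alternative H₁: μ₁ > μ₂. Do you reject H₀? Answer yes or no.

reject H₀: yes

x̄₁=56.714, s₁=3.592, n₁=7
x̄₂=39.737, s₂=3.856, n₂=19
s_p² = [6·3.592² + 18·3.856²]/24 = 14.3797
SE = √(s_p²·(1/7+1/19)) = 1.6766
t = (56.714−39.737)/1.6766 = 10.1260
df = 24
p-value (one-sided, H₁ greater) = 0.00000
At α=0.01: p < α → reject H₀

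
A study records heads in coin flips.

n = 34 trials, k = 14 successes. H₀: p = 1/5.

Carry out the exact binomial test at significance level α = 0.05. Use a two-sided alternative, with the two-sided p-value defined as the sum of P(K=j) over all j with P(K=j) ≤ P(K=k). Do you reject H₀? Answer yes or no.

reject H₀: yes

Exact binomial: n=34, k=14, p₀=1/5=0.2000
P(X=j) = C(n,j)·p₀^j·(1−p₀)^(n−j); p = Σ P(X=j) over j with P(X=j) ≤ P(X=14)
p-value (two-sided) = 0.00436
At α=0.05: p < α → reject H₀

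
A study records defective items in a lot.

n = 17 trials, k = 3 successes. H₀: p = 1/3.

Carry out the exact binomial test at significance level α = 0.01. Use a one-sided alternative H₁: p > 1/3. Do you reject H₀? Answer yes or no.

Exact binomial: n=17, k=3, p₀=1/3=0.3333
P(X≥3) from Σ C(n,i)·p₀^i·(1−p₀)^(n−i)
p-value (one-sided, H₁ greater) = 0.95585
At α=0.01: p ≥ α → fail to reject H₀

reject H₀: no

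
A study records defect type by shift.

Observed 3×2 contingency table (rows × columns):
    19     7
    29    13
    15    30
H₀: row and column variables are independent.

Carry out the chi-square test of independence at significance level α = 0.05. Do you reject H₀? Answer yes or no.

reject H₀: yes

Row totals [26, 42, 45], col totals [63, 50], n=113
χ² = (19−14.50)²/14.50 + (7−11.50)²/11.50 + (29−23.42)²/23.42 + (13−18.58)²/18.58 + (15−25.09)²/25.09 + (30−19.91)²/19.91 = 15.3412
df = 2
p-value (upper-tail) = 0.00047
At α=0.05: p < α → reject H₀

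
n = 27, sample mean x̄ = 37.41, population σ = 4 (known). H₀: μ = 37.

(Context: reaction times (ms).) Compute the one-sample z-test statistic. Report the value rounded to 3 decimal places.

SE = σ/√n = 4/√27 = 0.7698
z = (x̄−μ₀)/SE = (37.41−37)/0.7698 = 0.5326

test statistic = 0.533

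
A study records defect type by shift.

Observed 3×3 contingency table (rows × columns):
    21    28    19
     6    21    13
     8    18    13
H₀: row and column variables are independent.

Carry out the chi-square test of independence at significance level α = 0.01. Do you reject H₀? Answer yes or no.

Row totals [68, 40, 39], col totals [35, 67, 45], n=147
χ² = (21−16.19)²/16.19 + (28−30.99)²/30.99 + (19−20.82)²/20.82 + (6−9.52)²/9.52 + (21−18.23)²/18.23 + (13−12.24)²/12.24 + (8−9.29)²/9.29 + (18−17.78)²/17.78 + (13−11.94)²/11.94 = 3.9223
df = 4
p-value (upper-tail) = 0.41662
At α=0.01: p ≥ α → fail to reject H₀

reject H₀: no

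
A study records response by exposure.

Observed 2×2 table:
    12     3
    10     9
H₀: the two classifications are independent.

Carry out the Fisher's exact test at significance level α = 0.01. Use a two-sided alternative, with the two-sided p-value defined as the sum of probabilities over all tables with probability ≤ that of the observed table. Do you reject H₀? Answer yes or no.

reject H₀: no

Margins: r₁=15, r₂=19, c₁=22, c₂=12, n=34
p_obs = C(15,12)·C(19,10)/C(34,22); sum pmf over tables with pmf ≤ p_obs
p-value (two-sided) = 0.15181
At α=0.01: p ≥ α → fail to reject H₀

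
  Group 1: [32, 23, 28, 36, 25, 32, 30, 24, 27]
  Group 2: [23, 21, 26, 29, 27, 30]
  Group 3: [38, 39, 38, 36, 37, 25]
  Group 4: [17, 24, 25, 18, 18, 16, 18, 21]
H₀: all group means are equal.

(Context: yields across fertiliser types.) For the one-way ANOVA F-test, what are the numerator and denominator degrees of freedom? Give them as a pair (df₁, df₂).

k = 4 groups, N = 29 total
df = (k−1, N−k) = (4−1, 29−4) = (3, 25)

degrees of freedom = [3, 25]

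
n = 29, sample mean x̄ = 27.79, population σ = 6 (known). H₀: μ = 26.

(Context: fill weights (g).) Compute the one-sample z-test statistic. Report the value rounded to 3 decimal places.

SE = σ/√n = 6/√29 = 1.1142
z = (x̄−μ₀)/SE = (27.79−26)/1.1142 = 1.6066

test statistic = 1.607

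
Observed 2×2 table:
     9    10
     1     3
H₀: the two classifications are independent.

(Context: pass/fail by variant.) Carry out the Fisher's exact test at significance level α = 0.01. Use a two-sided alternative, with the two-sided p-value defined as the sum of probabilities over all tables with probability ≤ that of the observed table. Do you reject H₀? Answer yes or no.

Margins: r₁=19, r₂=4, c₁=10, c₂=13, n=23
p_obs = C(19,9)·C(4,1)/C(23,10); sum pmf over tables with pmf ≤ p_obs
p-value (two-sided) = 0.60361
At α=0.01: p ≥ α → fail to reject H₀

reject H₀: no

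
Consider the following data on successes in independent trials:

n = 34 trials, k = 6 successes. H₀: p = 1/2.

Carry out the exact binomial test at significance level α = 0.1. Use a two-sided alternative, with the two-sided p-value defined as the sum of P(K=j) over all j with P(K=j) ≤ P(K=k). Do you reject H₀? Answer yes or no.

Exact binomial: n=34, k=6, p₀=1/2=0.5000
P(X=j) = C(n,j)·p₀^j·(1−p₀)^(n−j); p = Σ P(X=j) over j with P(X=j) ≤ P(X=6)
p-value (two-sided) = 0.00020
At α=0.1: p < α → reject H₀

reject H₀: yes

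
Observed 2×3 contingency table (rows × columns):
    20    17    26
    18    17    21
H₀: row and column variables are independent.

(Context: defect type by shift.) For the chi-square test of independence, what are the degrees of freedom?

degrees of freedom = 2

df = (r−1)(c−1) = (2−1)·(3−1) = 2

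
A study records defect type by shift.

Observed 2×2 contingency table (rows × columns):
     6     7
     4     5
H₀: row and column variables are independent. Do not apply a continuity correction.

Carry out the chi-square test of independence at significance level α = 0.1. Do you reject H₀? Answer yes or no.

reject H₀: no

Row totals [13, 9], col totals [10, 12], n=22
χ² = (6−5.91)²/5.91 + (7−7.09)²/7.09 + (4−4.09)²/4.09 + (5−4.91)²/4.91 = 0.0063
df = 1
p-value (upper-tail) = 0.93690
At α=0.1: p ≥ α → fail to reject H₀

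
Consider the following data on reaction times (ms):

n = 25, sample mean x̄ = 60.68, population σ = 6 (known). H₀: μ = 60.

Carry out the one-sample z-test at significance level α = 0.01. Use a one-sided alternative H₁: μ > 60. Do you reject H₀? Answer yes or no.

SE = σ/√n = 6/√25 = 1.2000
z = (x̄−μ₀)/SE = (60.68−60)/1.2000 = 0.5667
p-value (one-sided, H₁ greater) = 0.28547
At α=0.01: p ≥ α → fail to reject H₀

reject H₀: no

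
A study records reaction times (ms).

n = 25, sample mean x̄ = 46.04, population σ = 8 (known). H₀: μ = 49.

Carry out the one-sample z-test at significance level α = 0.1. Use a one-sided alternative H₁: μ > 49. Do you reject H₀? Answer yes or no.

reject H₀: no

SE = σ/√n = 8/√25 = 1.6000
z = (x̄−μ₀)/SE = (46.04−49)/1.6000 = -1.8500
p-value (one-sided, H₁ greater) = 0.96784
At α=0.1: p ≥ α → fail to reject H₀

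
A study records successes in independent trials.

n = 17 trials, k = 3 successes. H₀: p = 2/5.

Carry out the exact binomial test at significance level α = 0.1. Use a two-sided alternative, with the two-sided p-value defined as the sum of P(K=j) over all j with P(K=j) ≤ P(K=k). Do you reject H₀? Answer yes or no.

reject H₀: yes

Exact binomial: n=17, k=3, p₀=2/5=0.4000
P(X=j) = C(n,j)·p₀^j·(1−p₀)^(n−j); p = Σ P(X=j) over j with P(X=j) ≤ P(X=3)
p-value (two-sided) = 0.08124
At α=0.1: p < α → reject H₀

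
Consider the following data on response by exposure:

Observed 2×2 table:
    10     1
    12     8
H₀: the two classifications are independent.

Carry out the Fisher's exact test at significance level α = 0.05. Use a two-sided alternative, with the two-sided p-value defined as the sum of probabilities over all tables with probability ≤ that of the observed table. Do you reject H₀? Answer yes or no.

reject H₀: no

Margins: r₁=11, r₂=20, c₁=22, c₂=9, n=31
p_obs = C(11,10)·C(20,12)/C(31,22); sum pmf over tables with pmf ≤ p_obs
p-value (two-sided) = 0.10647
At α=0.05: p ≥ α → fail to reject H₀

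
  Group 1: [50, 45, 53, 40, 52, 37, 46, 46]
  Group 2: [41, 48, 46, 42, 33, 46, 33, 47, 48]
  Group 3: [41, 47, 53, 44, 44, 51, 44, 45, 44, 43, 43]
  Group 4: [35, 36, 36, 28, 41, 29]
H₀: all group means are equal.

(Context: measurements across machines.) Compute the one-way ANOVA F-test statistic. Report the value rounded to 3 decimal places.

test statistic = 8.040

Group means [46.12, 42.67, 45.36, 34.17], grand mean 42.853
SSB = Σnᵢ(x̄ᵢ−x̄)² = 608.011; SSW = ΣΣ(x−x̄ᵢ)² = 756.254
MSB = 608.011/3 = 202.6703; MSW = 756.254/30 = 25.2085
F = MSB/MSW = 8.0398
df = (3, 30)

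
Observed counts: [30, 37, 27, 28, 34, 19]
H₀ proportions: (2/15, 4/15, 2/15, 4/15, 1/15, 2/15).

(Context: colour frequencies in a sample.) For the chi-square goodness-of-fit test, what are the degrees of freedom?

df = k − 1 = 6 − 1 = 5

degrees of freedom = 5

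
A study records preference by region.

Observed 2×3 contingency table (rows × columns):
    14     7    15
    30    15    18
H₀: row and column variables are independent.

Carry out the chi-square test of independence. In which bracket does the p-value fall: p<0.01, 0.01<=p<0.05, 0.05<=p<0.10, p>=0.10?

p-value bracket: p>=0.10

Row totals [36, 63], col totals [44, 22, 33], n=99
χ² = (14−16.00)²/16.00 + (7−8.00)²/8.00 + (15−12.00)²/12.00 + (30−28.00)²/28.00 + (15−14.00)²/14.00 + (18−21.00)²/21.00 = 1.7679
df = 2
p-value (upper-tail) = 0.41316
→ bracket: p>=0.10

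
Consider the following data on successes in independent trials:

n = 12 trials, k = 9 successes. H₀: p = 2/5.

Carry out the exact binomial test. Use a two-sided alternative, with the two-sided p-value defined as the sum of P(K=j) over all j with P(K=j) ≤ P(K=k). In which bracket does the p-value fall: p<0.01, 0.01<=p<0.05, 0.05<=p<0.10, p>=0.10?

Exact binomial: n=12, k=9, p₀=2/5=0.4000
P(X=j) = C(n,j)·p₀^j·(1−p₀)^(n−j); p = Σ P(X=j) over j with P(X=j) ≤ P(X=9)
p-value (two-sided) = 0.01744
→ bracket: 0.01<=p<0.05

p-value bracket: 0.01<=p<0.05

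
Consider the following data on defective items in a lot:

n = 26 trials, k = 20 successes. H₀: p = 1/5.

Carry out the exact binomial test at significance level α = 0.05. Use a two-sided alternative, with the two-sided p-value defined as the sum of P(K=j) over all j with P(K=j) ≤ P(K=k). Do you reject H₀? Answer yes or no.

reject H₀: yes

Exact binomial: n=26, k=20, p₀=1/5=0.2000
P(X=j) = C(n,j)·p₀^j·(1−p₀)^(n−j); p = Σ P(X=j) over j with P(X=j) ≤ P(X=20)
p-value (two-sided) = 0.00000
At α=0.05: p < α → reject H₀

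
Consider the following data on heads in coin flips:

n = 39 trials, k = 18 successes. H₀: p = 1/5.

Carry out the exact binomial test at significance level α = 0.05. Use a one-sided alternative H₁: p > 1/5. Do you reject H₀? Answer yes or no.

reject H₀: yes

Exact binomial: n=39, k=18, p₀=1/5=0.2000
P(X≥18) from Σ C(n,i)·p₀^i·(1−p₀)^(n−i)
p-value (one-sided, H₁ greater) = 0.00021
At α=0.05: p < α → reject H₀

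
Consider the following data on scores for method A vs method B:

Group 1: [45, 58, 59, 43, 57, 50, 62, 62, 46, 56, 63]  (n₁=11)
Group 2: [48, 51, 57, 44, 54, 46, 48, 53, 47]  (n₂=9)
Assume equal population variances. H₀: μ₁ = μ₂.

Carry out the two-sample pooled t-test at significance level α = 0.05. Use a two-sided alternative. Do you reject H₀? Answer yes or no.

reject H₀: no

x̄₁=54.636, s₁=7.352, n₁=11
x̄₂=49.778, s₂=4.236, n₂=9
s_p² = [10·7.352² + 8·4.236²]/18 = 38.0056
SE = √(s_p²·(1/11+1/9)) = 2.7709
t = (54.636−49.778)/2.7709 = 1.7534
df = 18
p-value (two-sided) = 0.09654
At α=0.05: p ≥ α → fail to reject H₀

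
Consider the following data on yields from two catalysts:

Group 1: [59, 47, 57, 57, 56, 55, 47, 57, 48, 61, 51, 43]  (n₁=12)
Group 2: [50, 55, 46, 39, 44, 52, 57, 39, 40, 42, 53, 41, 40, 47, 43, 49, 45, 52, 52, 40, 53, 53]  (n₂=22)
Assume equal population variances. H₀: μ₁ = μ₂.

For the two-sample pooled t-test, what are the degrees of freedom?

degrees of freedom = 32

df = n₁ + n₂ − 2 = 12 + 22 − 2 = 32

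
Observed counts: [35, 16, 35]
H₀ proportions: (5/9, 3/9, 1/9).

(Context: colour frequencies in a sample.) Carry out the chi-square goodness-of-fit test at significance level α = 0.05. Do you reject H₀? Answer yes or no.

reject H₀: yes

n = 86; E_i = n·p_i = [47.78, 28.67, 9.56]
χ² = (35−47.78)²/47.78 + (16−28.67)²/28.67 + (35−9.56)²/9.56 = 76.7674
df = 2
p-value (upper-tail) = 0.00000
At α=0.05: p < α → reject H₀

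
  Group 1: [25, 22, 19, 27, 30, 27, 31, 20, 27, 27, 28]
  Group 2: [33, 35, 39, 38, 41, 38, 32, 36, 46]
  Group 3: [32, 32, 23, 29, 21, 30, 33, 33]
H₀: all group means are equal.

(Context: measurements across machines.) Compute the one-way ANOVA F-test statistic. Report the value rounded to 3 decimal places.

Group means [25.73, 37.56, 29.12], grand mean 30.500
SSB = Σnᵢ(x̄ᵢ−x̄)² = 713.721; SSW = ΣΣ(x−x̄ᵢ)² = 447.279
MSB = 713.721/2 = 356.8605; MSW = 447.279/25 = 17.8912
F = MSB/MSW = 19.9462
df = (2, 25)

test statistic = 19.946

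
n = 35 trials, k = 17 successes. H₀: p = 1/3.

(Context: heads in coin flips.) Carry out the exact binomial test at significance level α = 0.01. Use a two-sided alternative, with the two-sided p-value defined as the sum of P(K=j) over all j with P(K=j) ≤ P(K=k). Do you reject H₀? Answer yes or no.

reject H₀: no

Exact binomial: n=35, k=17, p₀=1/3=0.3333
P(X=j) = C(n,j)·p₀^j·(1−p₀)^(n−j); p = Σ P(X=j) over j with P(X=j) ≤ P(X=17)
p-value (two-sided) = 0.07151
At α=0.01: p ≥ α → fail to reject H₀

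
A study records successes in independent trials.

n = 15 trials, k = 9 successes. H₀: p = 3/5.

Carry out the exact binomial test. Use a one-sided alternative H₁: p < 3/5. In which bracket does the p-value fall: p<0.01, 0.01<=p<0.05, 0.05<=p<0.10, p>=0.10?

Exact binomial: n=15, k=9, p₀=3/5=0.6000
P(X≤9) from Σ C(n,i)·p₀^i·(1−p₀)^(n−i)
p-value (one-sided, H₁ less) = 0.59678
→ bracket: p>=0.10

p-value bracket: p>=0.10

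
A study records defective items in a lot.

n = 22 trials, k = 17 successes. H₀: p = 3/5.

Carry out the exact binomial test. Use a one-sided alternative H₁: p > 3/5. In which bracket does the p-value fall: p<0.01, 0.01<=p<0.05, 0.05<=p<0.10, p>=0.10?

p-value bracket: 0.05<=p<0.10

Exact binomial: n=22, k=17, p₀=3/5=0.6000
P(X≥17) from Σ C(n,i)·p₀^i·(1−p₀)^(n−i)
p-value (one-sided, H₁ greater) = 0.07223
→ bracket: 0.05<=p<0.10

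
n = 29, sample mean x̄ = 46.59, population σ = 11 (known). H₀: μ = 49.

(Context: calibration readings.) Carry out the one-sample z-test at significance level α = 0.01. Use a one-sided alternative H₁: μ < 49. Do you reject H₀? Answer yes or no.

SE = σ/√n = 11/√29 = 2.0426
z = (x̄−μ₀)/SE = (46.59−49)/2.0426 = -1.1798
p-value (one-sided, H₁ less) = 0.11903
At α=0.01: p ≥ α → fail to reject H₀

reject H₀: no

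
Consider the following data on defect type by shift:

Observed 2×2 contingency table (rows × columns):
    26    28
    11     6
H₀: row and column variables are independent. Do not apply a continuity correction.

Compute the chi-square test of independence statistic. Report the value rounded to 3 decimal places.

Row totals [54, 17], col totals [37, 34], n=71
χ² = (26−28.14)²/28.14 + (28−25.86)²/25.86 + (11−8.86)²/8.86 + (6−8.14)²/8.14 = 1.4204
df = 1

test statistic = 1.420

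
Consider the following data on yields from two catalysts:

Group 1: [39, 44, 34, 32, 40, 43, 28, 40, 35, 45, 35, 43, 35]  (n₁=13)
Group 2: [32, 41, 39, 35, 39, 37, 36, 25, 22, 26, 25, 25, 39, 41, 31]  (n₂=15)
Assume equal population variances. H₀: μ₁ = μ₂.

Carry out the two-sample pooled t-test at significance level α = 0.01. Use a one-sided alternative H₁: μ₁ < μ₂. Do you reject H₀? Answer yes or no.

x̄₁=37.923, s₁=5.188, n₁=13
x̄₂=32.867, s₂=6.717, n₂=15
s_p² = [12·5.188² + 14·6.717²]/26 = 36.7176
SE = √(s_p²·(1/13+1/15)) = 2.2961
t = (37.923−32.867)/2.2961 = 2.2021
df = 26
p-value (one-sided, H₁ less) = 0.98164
At α=0.01: p ≥ α → fail to reject H₀

reject H₀: no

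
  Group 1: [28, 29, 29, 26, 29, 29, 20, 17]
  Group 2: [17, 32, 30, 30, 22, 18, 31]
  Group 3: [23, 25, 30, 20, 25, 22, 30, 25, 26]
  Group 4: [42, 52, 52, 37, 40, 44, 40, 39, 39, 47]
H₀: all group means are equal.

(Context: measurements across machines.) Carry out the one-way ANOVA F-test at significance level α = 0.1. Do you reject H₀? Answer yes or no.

Group means [25.88, 25.71, 25.11, 43.20], grand mean 30.735
SSB = Σnᵢ(x̄ᵢ−x̄)² = 2203.825; SSW = ΣΣ(x−x̄ᵢ)² = 764.792
MSB = 2203.825/3 = 734.6084; MSW = 764.792/30 = 25.4931
F = MSB/MSW = 28.8160
df = (3, 30)
p-value (upper-tail) = 0.00000
At α=0.1: p < α → reject H₀

reject H₀: yes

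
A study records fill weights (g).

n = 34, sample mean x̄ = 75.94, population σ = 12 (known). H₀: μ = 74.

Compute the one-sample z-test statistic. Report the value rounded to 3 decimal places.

SE = σ/√n = 12/√34 = 2.0580
z = (x̄−μ₀)/SE = (75.94−74)/2.0580 = 0.9427

test statistic = 0.943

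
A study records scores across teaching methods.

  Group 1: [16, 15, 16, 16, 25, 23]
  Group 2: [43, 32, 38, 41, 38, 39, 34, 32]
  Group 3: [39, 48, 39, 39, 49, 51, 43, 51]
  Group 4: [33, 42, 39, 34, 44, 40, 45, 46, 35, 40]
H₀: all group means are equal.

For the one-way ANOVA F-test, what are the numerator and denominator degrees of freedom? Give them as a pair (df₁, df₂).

degrees of freedom = [3, 28]

k = 4 groups, N = 32 total
df = (k−1, N−k) = (4−1, 32−4) = (3, 28)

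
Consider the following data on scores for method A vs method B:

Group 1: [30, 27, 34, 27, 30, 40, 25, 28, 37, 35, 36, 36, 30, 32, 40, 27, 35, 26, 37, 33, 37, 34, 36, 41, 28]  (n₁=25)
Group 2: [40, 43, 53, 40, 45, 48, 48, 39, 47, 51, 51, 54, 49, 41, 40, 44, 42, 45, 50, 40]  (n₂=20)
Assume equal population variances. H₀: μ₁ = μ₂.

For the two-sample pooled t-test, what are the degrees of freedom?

df = n₁ + n₂ − 2 = 25 + 20 − 2 = 43

degrees of freedom = 43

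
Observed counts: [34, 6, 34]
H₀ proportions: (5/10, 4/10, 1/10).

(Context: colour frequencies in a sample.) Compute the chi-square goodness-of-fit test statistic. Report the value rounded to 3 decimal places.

test statistic = 114.676

n = 74; E_i = n·p_i = [37.00, 29.60, 7.40]
χ² = (34−37.00)²/37.00 + (6−29.60)²/29.60 + (34−7.40)²/7.40 = 114.6757
df = 2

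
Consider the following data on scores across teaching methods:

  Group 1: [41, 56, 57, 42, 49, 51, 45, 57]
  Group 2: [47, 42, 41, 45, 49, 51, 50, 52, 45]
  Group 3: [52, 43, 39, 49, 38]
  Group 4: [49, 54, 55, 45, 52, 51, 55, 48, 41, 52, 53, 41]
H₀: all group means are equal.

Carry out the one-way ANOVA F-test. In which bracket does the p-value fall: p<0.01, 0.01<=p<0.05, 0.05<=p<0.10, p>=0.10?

p-value bracket: p>=0.10

Group means [49.75, 46.89, 44.20, 49.67], grand mean 48.147
SSB = Σnᵢ(x̄ᵢ−x̄)² = 140.409; SSW = ΣΣ(x−x̄ᵢ)² = 853.856
MSB = 140.409/3 = 46.8031; MSW = 853.856/30 = 28.4619
F = MSB/MSW = 1.6444
df = (3, 30)
p-value (upper-tail) = 0.20002
→ bracket: p>=0.10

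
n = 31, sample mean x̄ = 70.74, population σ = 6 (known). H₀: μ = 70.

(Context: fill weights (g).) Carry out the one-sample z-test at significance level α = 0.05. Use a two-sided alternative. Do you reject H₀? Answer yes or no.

SE = σ/√n = 6/√31 = 1.0776
z = (x̄−μ₀)/SE = (70.74−70)/1.0776 = 0.6867
p-value (two-sided) = 0.49228
At α=0.05: p ≥ α → fail to reject H₀

reject H₀: no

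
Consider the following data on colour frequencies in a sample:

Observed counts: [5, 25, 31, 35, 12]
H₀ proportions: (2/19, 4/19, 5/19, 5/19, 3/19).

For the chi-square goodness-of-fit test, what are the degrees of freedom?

df = k − 1 = 5 − 1 = 4

degrees of freedom = 4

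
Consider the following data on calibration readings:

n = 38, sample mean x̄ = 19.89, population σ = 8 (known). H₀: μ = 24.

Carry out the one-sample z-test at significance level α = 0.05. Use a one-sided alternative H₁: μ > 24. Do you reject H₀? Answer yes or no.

SE = σ/√n = 8/√38 = 1.2978
z = (x̄−μ₀)/SE = (19.89−24)/1.2978 = -3.1670
p-value (one-sided, H₁ greater) = 0.99923
At α=0.05: p ≥ α → fail to reject H₀

reject H₀: no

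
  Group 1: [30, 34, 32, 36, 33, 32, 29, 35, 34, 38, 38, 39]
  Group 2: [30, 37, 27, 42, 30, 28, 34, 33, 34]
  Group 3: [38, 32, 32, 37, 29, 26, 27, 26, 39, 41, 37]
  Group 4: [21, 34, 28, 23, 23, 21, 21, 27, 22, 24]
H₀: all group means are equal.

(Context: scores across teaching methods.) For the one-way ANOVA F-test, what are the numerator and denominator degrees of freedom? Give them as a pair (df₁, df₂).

degrees of freedom = [3, 38]

k = 4 groups, N = 42 total
df = (k−1, N−k) = (4−1, 42−4) = (3, 38)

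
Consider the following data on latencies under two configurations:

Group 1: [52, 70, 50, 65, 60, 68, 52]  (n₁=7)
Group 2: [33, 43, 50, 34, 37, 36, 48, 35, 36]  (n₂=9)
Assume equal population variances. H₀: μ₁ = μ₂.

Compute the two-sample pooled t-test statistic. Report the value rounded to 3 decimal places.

test statistic = 5.612

x̄₁=59.571, s₁=8.324, n₁=7
x̄₂=39.111, s₂=6.294, n₂=9
s_p² = [6·8.324² + 8·6.294²]/14 = 52.3288
SE = √(s_p²·(1/7+1/9)) = 3.6455
t = (59.571−39.111)/3.6455 = 5.6124
df = 14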